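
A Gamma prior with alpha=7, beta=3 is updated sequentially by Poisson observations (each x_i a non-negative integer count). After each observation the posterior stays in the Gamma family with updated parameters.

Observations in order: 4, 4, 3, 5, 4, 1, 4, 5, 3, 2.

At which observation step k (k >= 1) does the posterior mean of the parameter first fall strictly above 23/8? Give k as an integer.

obs 1: x=4 → posterior Gamma(11, 4)
obs 2: x=4 → posterior Gamma(15, 5)
obs 3: x=3 → posterior Gamma(18, 6)
obs 4: x=5 → posterior Gamma(23, 7)
obs 5: x=4 → posterior Gamma(27, 8)
obs 6: x=1 → posterior Gamma(28, 9)
obs 7: x=4 → posterior Gamma(32, 10)
obs 8: x=5 → posterior Gamma(37, 11)
obs 9: x=3 → posterior Gamma(40, 12)
obs 10: x=2 → posterior Gamma(42, 13)

k = 2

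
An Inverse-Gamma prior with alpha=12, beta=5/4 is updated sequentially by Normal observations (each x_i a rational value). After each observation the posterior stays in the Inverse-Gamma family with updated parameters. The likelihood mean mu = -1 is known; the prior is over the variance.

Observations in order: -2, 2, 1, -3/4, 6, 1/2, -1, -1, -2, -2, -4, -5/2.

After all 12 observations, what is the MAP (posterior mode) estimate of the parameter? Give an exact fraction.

obs 1: x=-2 → posterior Inverse-Gamma(25/2, 7/4)
obs 2: x=2 → posterior Inverse-Gamma(13, 25/4)
obs 3: x=1 → posterior Inverse-Gamma(27/2, 33/4)
obs 4: x=-3/4 → posterior Inverse-Gamma(14, 265/32)
obs 5: x=6 → posterior Inverse-Gamma(29/2, 1049/32)
obs 6: x=1/2 → posterior Inverse-Gamma(15, 1085/32)
obs 7: x=-1 → posterior Inverse-Gamma(31/2, 1085/32)
obs 8: x=-1 → posterior Inverse-Gamma(16, 1085/32)
obs 9: x=-2 → posterior Inverse-Gamma(33/2, 1101/32)
obs 10: x=-2 → posterior Inverse-Gamma(17, 1117/32)
obs 11: x=-4 → posterior Inverse-Gamma(35/2, 1261/32)
obs 12: x=-5/2 → posterior Inverse-Gamma(18, 1297/32)

1297/608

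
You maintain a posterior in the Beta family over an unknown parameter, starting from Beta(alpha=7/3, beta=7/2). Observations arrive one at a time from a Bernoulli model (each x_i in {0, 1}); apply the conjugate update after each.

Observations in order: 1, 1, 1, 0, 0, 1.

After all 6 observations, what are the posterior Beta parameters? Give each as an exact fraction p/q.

obs 1: x=1 → posterior Beta(10/3, 7/2)
obs 2: x=1 → posterior Beta(13/3, 7/2)
obs 3: x=1 → posterior Beta(16/3, 7/2)
obs 4: x=0 → posterior Beta(16/3, 9/2)
obs 5: x=0 → posterior Beta(16/3, 11/2)
obs 6: x=1 → posterior Beta(19/3, 11/2)

alpha=19/3, beta=11/2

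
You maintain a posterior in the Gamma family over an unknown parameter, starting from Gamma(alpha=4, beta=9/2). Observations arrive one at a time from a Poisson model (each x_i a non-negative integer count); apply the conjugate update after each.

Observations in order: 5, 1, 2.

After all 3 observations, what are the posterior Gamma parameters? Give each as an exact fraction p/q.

obs 1: x=5 → posterior Gamma(9, 11/2)
obs 2: x=1 → posterior Gamma(10, 13/2)
obs 3: x=2 → posterior Gamma(12, 15/2)

alpha=12, beta=15/2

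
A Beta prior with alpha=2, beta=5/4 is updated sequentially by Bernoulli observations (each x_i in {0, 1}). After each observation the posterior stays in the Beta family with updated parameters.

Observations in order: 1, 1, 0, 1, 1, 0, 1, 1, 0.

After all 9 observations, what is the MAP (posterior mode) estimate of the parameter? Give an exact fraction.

obs 1: x=1 → posterior Beta(3, 5/4)
obs 2: x=1 → posterior Beta(4, 5/4)
obs 3: x=0 → posterior Beta(4, 9/4)
obs 4: x=1 → posterior Beta(5, 9/4)
obs 5: x=1 → posterior Beta(6, 9/4)
obs 6: x=0 → posterior Beta(6, 13/4)
obs 7: x=1 → posterior Beta(7, 13/4)
obs 8: x=1 → posterior Beta(8, 13/4)
obs 9: x=0 → posterior Beta(8, 17/4)

28/41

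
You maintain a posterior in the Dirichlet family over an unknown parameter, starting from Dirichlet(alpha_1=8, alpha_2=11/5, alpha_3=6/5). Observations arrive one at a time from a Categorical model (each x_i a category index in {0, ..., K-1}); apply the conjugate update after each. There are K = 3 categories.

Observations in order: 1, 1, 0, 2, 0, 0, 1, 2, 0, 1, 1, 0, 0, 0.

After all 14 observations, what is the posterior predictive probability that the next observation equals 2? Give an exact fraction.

16/127

obs 1: x=1 → posterior Dirichlet(8, 16/5, 6/5)
obs 2: x=1 → posterior Dirichlet(8, 21/5, 6/5)
obs 3: x=0 → posterior Dirichlet(9, 21/5, 6/5)
obs 4: x=2 → posterior Dirichlet(9, 21/5, 11/5)
obs 5: x=0 → posterior Dirichlet(10, 21/5, 11/5)
obs 6: x=0 → posterior Dirichlet(11, 21/5, 11/5)
obs 7: x=1 → posterior Dirichlet(11, 26/5, 11/5)
obs 8: x=2 → posterior Dirichlet(11, 26/5, 16/5)
obs 9: x=0 → posterior Dirichlet(12, 26/5, 16/5)
obs 10: x=1 → posterior Dirichlet(12, 31/5, 16/5)
obs 11: x=1 → posterior Dirichlet(12, 36/5, 16/5)
obs 12: x=0 → posterior Dirichlet(13, 36/5, 16/5)
obs 13: x=0 → posterior Dirichlet(14, 36/5, 16/5)
obs 14: x=0 → posterior Dirichlet(15, 36/5, 16/5)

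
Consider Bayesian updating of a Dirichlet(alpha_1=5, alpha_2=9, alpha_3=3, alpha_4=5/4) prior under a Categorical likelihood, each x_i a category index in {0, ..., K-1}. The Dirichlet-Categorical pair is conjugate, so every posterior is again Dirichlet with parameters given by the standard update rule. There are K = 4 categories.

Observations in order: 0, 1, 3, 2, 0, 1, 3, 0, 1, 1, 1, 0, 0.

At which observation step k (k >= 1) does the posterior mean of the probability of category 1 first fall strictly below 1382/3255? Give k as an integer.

obs 1: x=0 → posterior Dirichlet(6, 9, 3, 5/4)
obs 2: x=1 → posterior Dirichlet(6, 10, 3, 5/4)
obs 3: x=3 → posterior Dirichlet(6, 10, 3, 9/4)
obs 4: x=2 → posterior Dirichlet(6, 10, 4, 9/4)
obs 5: x=0 → posterior Dirichlet(7, 10, 4, 9/4)
obs 6: x=1 → posterior Dirichlet(7, 11, 4, 9/4)
obs 7: x=3 → posterior Dirichlet(7, 11, 4, 13/4)
obs 8: x=0 → posterior Dirichlet(8, 11, 4, 13/4)
obs 9: x=1 → posterior Dirichlet(8, 12, 4, 13/4)
obs 10: x=1 → posterior Dirichlet(8, 13, 4, 13/4)
obs 11: x=1 → posterior Dirichlet(8, 14, 4, 13/4)
obs 12: x=0 → posterior Dirichlet(9, 14, 4, 13/4)
obs 13: x=0 → posterior Dirichlet(10, 14, 4, 13/4)

k = 8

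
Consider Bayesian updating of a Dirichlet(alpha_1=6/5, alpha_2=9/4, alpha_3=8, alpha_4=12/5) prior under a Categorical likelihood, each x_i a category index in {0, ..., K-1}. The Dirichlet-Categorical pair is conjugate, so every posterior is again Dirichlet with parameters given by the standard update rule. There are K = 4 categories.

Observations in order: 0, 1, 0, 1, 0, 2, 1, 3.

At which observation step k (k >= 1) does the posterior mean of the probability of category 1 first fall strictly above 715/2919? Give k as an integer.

obs 1: x=0 → posterior Dirichlet(11/5, 9/4, 8, 12/5)
obs 2: x=1 → posterior Dirichlet(11/5, 13/4, 8, 12/5)
obs 3: x=0 → posterior Dirichlet(16/5, 13/4, 8, 12/5)
obs 4: x=1 → posterior Dirichlet(16/5, 17/4, 8, 12/5)
obs 5: x=0 → posterior Dirichlet(21/5, 17/4, 8, 12/5)
obs 6: x=2 → posterior Dirichlet(21/5, 17/4, 9, 12/5)
obs 7: x=1 → posterior Dirichlet(21/5, 21/4, 9, 12/5)
obs 8: x=3 → posterior Dirichlet(21/5, 21/4, 9, 17/5)

k = 7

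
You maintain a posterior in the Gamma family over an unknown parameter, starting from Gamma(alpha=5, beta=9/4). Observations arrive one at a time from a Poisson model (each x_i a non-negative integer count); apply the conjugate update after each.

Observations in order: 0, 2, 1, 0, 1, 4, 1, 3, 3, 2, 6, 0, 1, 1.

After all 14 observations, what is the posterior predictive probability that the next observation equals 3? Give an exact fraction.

obs 1: x=0 → posterior Gamma(5, 13/4)
obs 2: x=2 → posterior Gamma(7, 17/4)
obs 3: x=1 → posterior Gamma(8, 21/4)
obs 4: x=0 → posterior Gamma(8, 25/4)
obs 5: x=1 → posterior Gamma(9, 29/4)
obs 6: x=4 → posterior Gamma(13, 33/4)
obs 7: x=1 → posterior Gamma(14, 37/4)
obs 8: x=3 → posterior Gamma(17, 41/4)
obs 9: x=3 → posterior Gamma(20, 45/4)
obs 10: x=2 → posterior Gamma(22, 49/4)
obs 11: x=6 → posterior Gamma(28, 53/4)
obs 12: x=0 → posterior Gamma(28, 57/4)
obs 13: x=1 → posterior Gamma(29, 61/4)
obs 14: x=1 → posterior Gamma(30, 65/4)

774572991878016412466021484544987859725952148437500000000000/4808614861513268548455368341266544942197708211922707402823109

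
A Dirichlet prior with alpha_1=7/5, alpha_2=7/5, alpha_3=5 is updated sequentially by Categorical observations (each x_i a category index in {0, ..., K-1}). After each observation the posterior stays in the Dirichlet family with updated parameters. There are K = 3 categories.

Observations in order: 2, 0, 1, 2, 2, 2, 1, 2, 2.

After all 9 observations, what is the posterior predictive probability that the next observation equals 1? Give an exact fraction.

obs 1: x=2 → posterior Dirichlet(7/5, 7/5, 6)
obs 2: x=0 → posterior Dirichlet(12/5, 7/5, 6)
obs 3: x=1 → posterior Dirichlet(12/5, 12/5, 6)
obs 4: x=2 → posterior Dirichlet(12/5, 12/5, 7)
obs 5: x=2 → posterior Dirichlet(12/5, 12/5, 8)
obs 6: x=2 → posterior Dirichlet(12/5, 12/5, 9)
obs 7: x=1 → posterior Dirichlet(12/5, 17/5, 9)
obs 8: x=2 → posterior Dirichlet(12/5, 17/5, 10)
obs 9: x=2 → posterior Dirichlet(12/5, 17/5, 11)

17/84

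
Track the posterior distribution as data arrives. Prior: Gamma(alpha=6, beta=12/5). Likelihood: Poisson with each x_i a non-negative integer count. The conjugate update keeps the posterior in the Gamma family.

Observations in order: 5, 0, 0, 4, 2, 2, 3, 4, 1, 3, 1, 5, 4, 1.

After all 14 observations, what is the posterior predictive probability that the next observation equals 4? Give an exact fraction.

248308166177102569868074178877408302604353924973424415547800122524193888845451755520000/1898306644365230277162087489060194804678355249134085844533526530426857230579651774396407

obs 1: x=5 → posterior Gamma(11, 17/5)
obs 2: x=0 → posterior Gamma(11, 22/5)
obs 3: x=0 → posterior Gamma(11, 27/5)
obs 4: x=4 → posterior Gamma(15, 32/5)
obs 5: x=2 → posterior Gamma(17, 37/5)
obs 6: x=2 → posterior Gamma(19, 42/5)
obs 7: x=3 → posterior Gamma(22, 47/5)
obs 8: x=4 → posterior Gamma(26, 52/5)
obs 9: x=1 → posterior Gamma(27, 57/5)
obs 10: x=3 → posterior Gamma(30, 62/5)
obs 11: x=1 → posterior Gamma(31, 67/5)
obs 12: x=5 → posterior Gamma(36, 72/5)
obs 13: x=4 → posterior Gamma(40, 77/5)
obs 14: x=1 → posterior Gamma(41, 82/5)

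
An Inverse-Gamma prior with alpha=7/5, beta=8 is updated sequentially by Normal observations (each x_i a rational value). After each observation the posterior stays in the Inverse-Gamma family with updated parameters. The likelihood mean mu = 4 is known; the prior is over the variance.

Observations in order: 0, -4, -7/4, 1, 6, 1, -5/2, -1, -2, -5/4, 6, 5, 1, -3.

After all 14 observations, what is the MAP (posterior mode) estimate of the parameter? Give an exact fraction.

obs 1: x=0 → posterior Inverse-Gamma(19/10, 16)
obs 2: x=-4 → posterior Inverse-Gamma(12/5, 48)
obs 3: x=-7/4 → posterior Inverse-Gamma(29/10, 2065/32)
obs 4: x=1 → posterior Inverse-Gamma(17/5, 2209/32)
obs 5: x=6 → posterior Inverse-Gamma(39/10, 2273/32)
obs 6: x=1 → posterior Inverse-Gamma(22/5, 2417/32)
obs 7: x=-5/2 → posterior Inverse-Gamma(49/10, 3093/32)
obs 8: x=-1 → posterior Inverse-Gamma(27/5, 3493/32)
obs 9: x=-2 → posterior Inverse-Gamma(59/10, 4069/32)
obs 10: x=-5/4 → posterior Inverse-Gamma(32/5, 2255/16)
obs 11: x=6 → posterior Inverse-Gamma(69/10, 2287/16)
obs 12: x=5 → posterior Inverse-Gamma(37/5, 2295/16)
obs 13: x=1 → posterior Inverse-Gamma(79/10, 2367/16)
obs 14: x=-3 → posterior Inverse-Gamma(42/5, 2759/16)

13795/752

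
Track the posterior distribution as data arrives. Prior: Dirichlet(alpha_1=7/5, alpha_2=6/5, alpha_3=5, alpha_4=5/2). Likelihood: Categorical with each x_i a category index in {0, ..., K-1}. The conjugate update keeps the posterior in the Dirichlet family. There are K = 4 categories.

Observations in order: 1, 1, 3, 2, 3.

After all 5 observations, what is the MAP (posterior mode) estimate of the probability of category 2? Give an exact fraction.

50/111

obs 1: x=1 → posterior Dirichlet(7/5, 11/5, 5, 5/2)
obs 2: x=1 → posterior Dirichlet(7/5, 16/5, 5, 5/2)
obs 3: x=3 → posterior Dirichlet(7/5, 16/5, 5, 7/2)
obs 4: x=2 → posterior Dirichlet(7/5, 16/5, 6, 7/2)
obs 5: x=3 → posterior Dirichlet(7/5, 16/5, 6, 9/2)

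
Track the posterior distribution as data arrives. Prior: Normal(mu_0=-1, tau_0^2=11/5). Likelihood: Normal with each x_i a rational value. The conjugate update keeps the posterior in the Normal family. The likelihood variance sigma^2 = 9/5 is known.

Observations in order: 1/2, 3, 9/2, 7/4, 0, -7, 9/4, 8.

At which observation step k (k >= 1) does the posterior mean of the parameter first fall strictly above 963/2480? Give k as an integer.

obs 1: x=1/2 → posterior Normal(-7/40, 99/100)
obs 2: x=3 → posterior Normal(59/62, 99/155)
obs 3: x=9/2 → posterior Normal(79/42, 33/70)
obs 4: x=7/4 → posterior Normal(393/212, 99/265)
obs 5: x=0 → posterior Normal(393/256, 99/320)
obs 6: x=-7 → posterior Normal(17/60, 33/125)
obs 7: x=9/4 → posterior Normal(23/43, 99/430)
obs 8: x=8 → posterior Normal(134/97, 99/485)

k = 2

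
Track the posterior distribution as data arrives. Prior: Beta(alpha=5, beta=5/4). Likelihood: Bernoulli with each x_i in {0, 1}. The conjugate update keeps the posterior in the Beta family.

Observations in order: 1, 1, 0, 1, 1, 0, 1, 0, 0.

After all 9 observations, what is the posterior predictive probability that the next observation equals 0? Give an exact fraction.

21/61

obs 1: x=1 → posterior Beta(6, 5/4)
obs 2: x=1 → posterior Beta(7, 5/4)
obs 3: x=0 → posterior Beta(7, 9/4)
obs 4: x=1 → posterior Beta(8, 9/4)
obs 5: x=1 → posterior Beta(9, 9/4)
obs 6: x=0 → posterior Beta(9, 13/4)
obs 7: x=1 → posterior Beta(10, 13/4)
obs 8: x=0 → posterior Beta(10, 17/4)
obs 9: x=0 → posterior Beta(10, 21/4)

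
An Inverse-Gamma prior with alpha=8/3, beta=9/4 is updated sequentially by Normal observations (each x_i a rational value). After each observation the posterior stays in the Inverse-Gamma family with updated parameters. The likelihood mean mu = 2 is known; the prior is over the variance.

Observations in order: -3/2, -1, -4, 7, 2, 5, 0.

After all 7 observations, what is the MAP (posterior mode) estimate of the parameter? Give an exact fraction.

obs 1: x=-3/2 → posterior Inverse-Gamma(19/6, 67/8)
obs 2: x=-1 → posterior Inverse-Gamma(11/3, 103/8)
obs 3: x=-4 → posterior Inverse-Gamma(25/6, 247/8)
obs 4: x=7 → posterior Inverse-Gamma(14/3, 347/8)
obs 5: x=2 → posterior Inverse-Gamma(31/6, 347/8)
obs 6: x=5 → posterior Inverse-Gamma(17/3, 383/8)
obs 7: x=0 → posterior Inverse-Gamma(37/6, 399/8)

1197/172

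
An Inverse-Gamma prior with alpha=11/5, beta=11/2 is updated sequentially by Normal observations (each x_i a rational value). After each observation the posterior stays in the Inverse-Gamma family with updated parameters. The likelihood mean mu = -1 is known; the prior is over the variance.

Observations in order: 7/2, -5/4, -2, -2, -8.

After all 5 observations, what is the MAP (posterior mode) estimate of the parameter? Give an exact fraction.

obs 1: x=7/2 → posterior Inverse-Gamma(27/10, 125/8)
obs 2: x=-5/4 → posterior Inverse-Gamma(16/5, 501/32)
obs 3: x=-2 → posterior Inverse-Gamma(37/10, 517/32)
obs 4: x=-2 → posterior Inverse-Gamma(21/5, 533/32)
obs 5: x=-8 → posterior Inverse-Gamma(47/10, 1317/32)

2195/304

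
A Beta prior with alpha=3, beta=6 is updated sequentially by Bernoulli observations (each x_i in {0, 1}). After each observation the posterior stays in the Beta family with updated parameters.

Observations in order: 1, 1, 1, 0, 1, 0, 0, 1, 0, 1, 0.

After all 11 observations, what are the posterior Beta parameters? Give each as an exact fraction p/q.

alpha=9, beta=11

obs 1: x=1 → posterior Beta(4, 6)
obs 2: x=1 → posterior Beta(5, 6)
obs 3: x=1 → posterior Beta(6, 6)
obs 4: x=0 → posterior Beta(6, 7)
obs 5: x=1 → posterior Beta(7, 7)
obs 6: x=0 → posterior Beta(7, 8)
obs 7: x=0 → posterior Beta(7, 9)
obs 8: x=1 → posterior Beta(8, 9)
obs 9: x=0 → posterior Beta(8, 10)
obs 10: x=1 → posterior Beta(9, 10)
obs 11: x=0 → posterior Beta(9, 11)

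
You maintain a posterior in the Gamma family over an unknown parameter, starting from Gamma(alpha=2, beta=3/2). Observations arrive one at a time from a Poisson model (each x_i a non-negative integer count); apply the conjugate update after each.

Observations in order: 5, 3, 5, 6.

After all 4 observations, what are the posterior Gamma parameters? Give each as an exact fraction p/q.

alpha=21, beta=11/2

obs 1: x=5 → posterior Gamma(7, 5/2)
obs 2: x=3 → posterior Gamma(10, 7/2)
obs 3: x=5 → posterior Gamma(15, 9/2)
obs 4: x=6 → posterior Gamma(21, 11/2)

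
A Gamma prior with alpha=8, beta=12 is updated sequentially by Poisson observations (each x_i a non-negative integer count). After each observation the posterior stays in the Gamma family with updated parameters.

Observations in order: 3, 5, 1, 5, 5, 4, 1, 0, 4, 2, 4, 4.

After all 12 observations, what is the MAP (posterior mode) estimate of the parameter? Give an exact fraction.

obs 1: x=3 → posterior Gamma(11, 13)
obs 2: x=5 → posterior Gamma(16, 14)
obs 3: x=1 → posterior Gamma(17, 15)
obs 4: x=5 → posterior Gamma(22, 16)
obs 5: x=5 → posterior Gamma(27, 17)
obs 6: x=4 → posterior Gamma(31, 18)
obs 7: x=1 → posterior Gamma(32, 19)
obs 8: x=0 → posterior Gamma(32, 20)
obs 9: x=4 → posterior Gamma(36, 21)
obs 10: x=2 → posterior Gamma(38, 22)
obs 11: x=4 → posterior Gamma(42, 23)
obs 12: x=4 → posterior Gamma(46, 24)

15/8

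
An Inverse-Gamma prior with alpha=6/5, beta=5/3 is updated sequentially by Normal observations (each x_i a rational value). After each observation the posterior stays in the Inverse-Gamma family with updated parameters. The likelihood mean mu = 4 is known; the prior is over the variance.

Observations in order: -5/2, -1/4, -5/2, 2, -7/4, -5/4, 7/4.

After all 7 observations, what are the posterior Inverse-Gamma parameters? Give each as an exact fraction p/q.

obs 1: x=-5/2 → posterior Inverse-Gamma(17/10, 547/24)
obs 2: x=-1/4 → posterior Inverse-Gamma(11/5, 3055/96)
obs 3: x=-5/2 → posterior Inverse-Gamma(27/10, 5083/96)
obs 4: x=2 → posterior Inverse-Gamma(16/5, 5275/96)
obs 5: x=-7/4 → posterior Inverse-Gamma(37/10, 3431/48)
obs 6: x=-5/4 → posterior Inverse-Gamma(21/5, 8185/96)
obs 7: x=7/4 → posterior Inverse-Gamma(47/10, 2107/24)

alpha=47/10, beta=2107/24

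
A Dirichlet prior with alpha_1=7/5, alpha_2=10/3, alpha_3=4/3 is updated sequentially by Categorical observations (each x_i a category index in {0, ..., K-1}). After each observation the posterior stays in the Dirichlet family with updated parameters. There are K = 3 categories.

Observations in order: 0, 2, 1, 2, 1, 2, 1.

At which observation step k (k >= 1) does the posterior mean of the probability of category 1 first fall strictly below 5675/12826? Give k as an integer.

obs 1: x=0 → posterior Dirichlet(12/5, 10/3, 4/3)
obs 2: x=2 → posterior Dirichlet(12/5, 10/3, 7/3)
obs 3: x=1 → posterior Dirichlet(12/5, 13/3, 7/3)
obs 4: x=2 → posterior Dirichlet(12/5, 13/3, 10/3)
obs 5: x=1 → posterior Dirichlet(12/5, 16/3, 10/3)
obs 6: x=2 → posterior Dirichlet(12/5, 16/3, 13/3)
obs 7: x=1 → posterior Dirichlet(12/5, 19/3, 13/3)

k = 2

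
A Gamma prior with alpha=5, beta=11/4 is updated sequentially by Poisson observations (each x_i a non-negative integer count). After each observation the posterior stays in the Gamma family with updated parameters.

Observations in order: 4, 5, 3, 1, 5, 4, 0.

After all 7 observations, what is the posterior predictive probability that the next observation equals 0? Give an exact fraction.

9093778876146525519753713411306280250639479/126954558834210268249846442662975710502469107

obs 1: x=4 → posterior Gamma(9, 15/4)
obs 2: x=5 → posterior Gamma(14, 19/4)
obs 3: x=3 → posterior Gamma(17, 23/4)
obs 4: x=1 → posterior Gamma(18, 27/4)
obs 5: x=5 → posterior Gamma(23, 31/4)
obs 6: x=4 → posterior Gamma(27, 35/4)
obs 7: x=0 → posterior Gamma(27, 39/4)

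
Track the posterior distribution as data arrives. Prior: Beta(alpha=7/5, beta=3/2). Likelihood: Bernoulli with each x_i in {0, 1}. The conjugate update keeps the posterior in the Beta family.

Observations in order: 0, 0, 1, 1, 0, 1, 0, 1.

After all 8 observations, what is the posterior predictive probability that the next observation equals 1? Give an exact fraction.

54/109

obs 1: x=0 → posterior Beta(7/5, 5/2)
obs 2: x=0 → posterior Beta(7/5, 7/2)
obs 3: x=1 → posterior Beta(12/5, 7/2)
obs 4: x=1 → posterior Beta(17/5, 7/2)
obs 5: x=0 → posterior Beta(17/5, 9/2)
obs 6: x=1 → posterior Beta(22/5, 9/2)
obs 7: x=0 → posterior Beta(22/5, 11/2)
obs 8: x=1 → posterior Beta(27/5, 11/2)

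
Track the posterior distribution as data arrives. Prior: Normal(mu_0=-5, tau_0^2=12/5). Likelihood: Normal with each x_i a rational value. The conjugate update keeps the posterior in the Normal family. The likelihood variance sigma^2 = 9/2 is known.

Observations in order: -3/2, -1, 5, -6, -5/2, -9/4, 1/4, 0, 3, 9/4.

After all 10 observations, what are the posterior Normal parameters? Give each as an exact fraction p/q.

mu_0=-97/95, tau_0^2=36/95

obs 1: x=-3/2 → posterior Normal(-87/23, 36/23)
obs 2: x=-1 → posterior Normal(-95/31, 36/31)
obs 3: x=5 → posterior Normal(-55/39, 12/13)
obs 4: x=-6 → posterior Normal(-103/47, 36/47)
obs 5: x=-5/2 → posterior Normal(-123/55, 36/55)
obs 6: x=-9/4 → posterior Normal(-47/21, 4/7)
obs 7: x=1/4 → posterior Normal(-139/71, 36/71)
obs 8: x=0 → posterior Normal(-139/79, 36/79)
obs 9: x=3 → posterior Normal(-115/87, 12/29)
obs 10: x=9/4 → posterior Normal(-97/95, 36/95)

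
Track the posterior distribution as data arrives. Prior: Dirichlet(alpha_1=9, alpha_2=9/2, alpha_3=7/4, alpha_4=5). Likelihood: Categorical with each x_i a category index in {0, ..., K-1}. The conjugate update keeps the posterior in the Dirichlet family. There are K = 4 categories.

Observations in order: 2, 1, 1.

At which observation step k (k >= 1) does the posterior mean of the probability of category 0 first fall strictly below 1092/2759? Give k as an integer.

k = 3

obs 1: x=2 → posterior Dirichlet(9, 9/2, 11/4, 5)
obs 2: x=1 → posterior Dirichlet(9, 11/2, 11/4, 5)
obs 3: x=1 → posterior Dirichlet(9, 13/2, 11/4, 5)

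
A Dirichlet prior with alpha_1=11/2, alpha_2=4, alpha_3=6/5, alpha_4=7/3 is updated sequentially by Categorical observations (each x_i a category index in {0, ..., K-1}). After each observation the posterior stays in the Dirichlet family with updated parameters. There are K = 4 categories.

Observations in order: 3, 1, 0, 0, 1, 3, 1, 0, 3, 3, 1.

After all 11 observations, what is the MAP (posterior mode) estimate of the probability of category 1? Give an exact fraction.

obs 1: x=3 → posterior Dirichlet(11/2, 4, 6/5, 10/3)
obs 2: x=1 → posterior Dirichlet(11/2, 5, 6/5, 10/3)
obs 3: x=0 → posterior Dirichlet(13/2, 5, 6/5, 10/3)
obs 4: x=0 → posterior Dirichlet(15/2, 5, 6/5, 10/3)
obs 5: x=1 → posterior Dirichlet(15/2, 6, 6/5, 10/3)
obs 6: x=3 → posterior Dirichlet(15/2, 6, 6/5, 13/3)
obs 7: x=1 → posterior Dirichlet(15/2, 7, 6/5, 13/3)
obs 8: x=0 → posterior Dirichlet(17/2, 7, 6/5, 13/3)
obs 9: x=3 → posterior Dirichlet(17/2, 7, 6/5, 16/3)
obs 10: x=3 → posterior Dirichlet(17/2, 7, 6/5, 19/3)
obs 11: x=1 → posterior Dirichlet(17/2, 8, 6/5, 19/3)

210/601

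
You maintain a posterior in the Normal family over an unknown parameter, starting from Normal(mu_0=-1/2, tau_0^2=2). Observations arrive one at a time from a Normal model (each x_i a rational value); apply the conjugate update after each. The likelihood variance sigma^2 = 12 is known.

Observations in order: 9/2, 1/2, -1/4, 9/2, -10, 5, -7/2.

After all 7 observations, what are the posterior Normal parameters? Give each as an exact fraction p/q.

obs 1: x=9/2 → posterior Normal(3/14, 12/7)
obs 2: x=1/2 → posterior Normal(1/4, 3/2)
obs 3: x=-1/4 → posterior Normal(7/36, 4/3)
obs 4: x=9/2 → posterior Normal(5/8, 6/5)
obs 5: x=-10 → posterior Normal(-15/44, 12/11)
obs 6: x=5 → posterior Normal(5/48, 1)
obs 7: x=-7/2 → posterior Normal(-9/52, 12/13)

mu_0=-9/52, tau_0^2=12/13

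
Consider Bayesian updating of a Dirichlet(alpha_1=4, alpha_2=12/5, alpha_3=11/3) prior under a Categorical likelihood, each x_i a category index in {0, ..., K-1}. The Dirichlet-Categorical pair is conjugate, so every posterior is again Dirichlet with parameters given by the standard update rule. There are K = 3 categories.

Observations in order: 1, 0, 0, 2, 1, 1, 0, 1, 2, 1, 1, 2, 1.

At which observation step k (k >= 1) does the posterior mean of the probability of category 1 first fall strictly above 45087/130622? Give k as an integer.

obs 1: x=1 → posterior Dirichlet(4, 17/5, 11/3)
obs 2: x=0 → posterior Dirichlet(5, 17/5, 11/3)
obs 3: x=0 → posterior Dirichlet(6, 17/5, 11/3)
obs 4: x=2 → posterior Dirichlet(6, 17/5, 14/3)
obs 5: x=1 → posterior Dirichlet(6, 22/5, 14/3)
obs 6: x=1 → posterior Dirichlet(6, 27/5, 14/3)
obs 7: x=0 → posterior Dirichlet(7, 27/5, 14/3)
obs 8: x=1 → posterior Dirichlet(7, 32/5, 14/3)
obs 9: x=2 → posterior Dirichlet(7, 32/5, 17/3)
obs 10: x=1 → posterior Dirichlet(7, 37/5, 17/3)
obs 11: x=1 → posterior Dirichlet(7, 42/5, 17/3)
obs 12: x=2 → posterior Dirichlet(7, 42/5, 20/3)
obs 13: x=1 → posterior Dirichlet(7, 47/5, 20/3)

k = 8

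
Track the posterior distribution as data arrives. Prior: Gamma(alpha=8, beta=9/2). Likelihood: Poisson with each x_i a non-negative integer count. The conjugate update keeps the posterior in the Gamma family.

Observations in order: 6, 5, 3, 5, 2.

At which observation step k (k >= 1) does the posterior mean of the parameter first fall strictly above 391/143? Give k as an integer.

obs 1: x=6 → posterior Gamma(14, 11/2)
obs 2: x=5 → posterior Gamma(19, 13/2)
obs 3: x=3 → posterior Gamma(22, 15/2)
obs 4: x=5 → posterior Gamma(27, 17/2)
obs 5: x=2 → posterior Gamma(29, 19/2)

k = 2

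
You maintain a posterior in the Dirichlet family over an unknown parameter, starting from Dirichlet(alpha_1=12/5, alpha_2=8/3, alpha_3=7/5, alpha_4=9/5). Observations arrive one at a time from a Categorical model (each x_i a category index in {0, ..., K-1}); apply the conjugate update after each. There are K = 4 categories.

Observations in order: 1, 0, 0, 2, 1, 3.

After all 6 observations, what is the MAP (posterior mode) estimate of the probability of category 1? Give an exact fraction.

obs 1: x=1 → posterior Dirichlet(12/5, 11/3, 7/5, 9/5)
obs 2: x=0 → posterior Dirichlet(17/5, 11/3, 7/5, 9/5)
obs 3: x=0 → posterior Dirichlet(22/5, 11/3, 7/5, 9/5)
obs 4: x=2 → posterior Dirichlet(22/5, 11/3, 12/5, 9/5)
obs 5: x=1 → posterior Dirichlet(22/5, 14/3, 12/5, 9/5)
obs 6: x=3 → posterior Dirichlet(22/5, 14/3, 12/5, 14/5)

5/14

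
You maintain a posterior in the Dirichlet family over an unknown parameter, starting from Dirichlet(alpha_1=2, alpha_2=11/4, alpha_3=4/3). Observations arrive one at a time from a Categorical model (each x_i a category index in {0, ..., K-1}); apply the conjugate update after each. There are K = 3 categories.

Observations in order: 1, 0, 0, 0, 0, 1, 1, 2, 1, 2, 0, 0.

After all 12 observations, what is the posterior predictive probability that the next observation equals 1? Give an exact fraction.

obs 1: x=1 → posterior Dirichlet(2, 15/4, 4/3)
obs 2: x=0 → posterior Dirichlet(3, 15/4, 4/3)
obs 3: x=0 → posterior Dirichlet(4, 15/4, 4/3)
obs 4: x=0 → posterior Dirichlet(5, 15/4, 4/3)
obs 5: x=0 → posterior Dirichlet(6, 15/4, 4/3)
obs 6: x=1 → posterior Dirichlet(6, 19/4, 4/3)
obs 7: x=1 → posterior Dirichlet(6, 23/4, 4/3)
obs 8: x=2 → posterior Dirichlet(6, 23/4, 7/3)
obs 9: x=1 → posterior Dirichlet(6, 27/4, 7/3)
obs 10: x=2 → posterior Dirichlet(6, 27/4, 10/3)
obs 11: x=0 → posterior Dirichlet(7, 27/4, 10/3)
obs 12: x=0 → posterior Dirichlet(8, 27/4, 10/3)

81/217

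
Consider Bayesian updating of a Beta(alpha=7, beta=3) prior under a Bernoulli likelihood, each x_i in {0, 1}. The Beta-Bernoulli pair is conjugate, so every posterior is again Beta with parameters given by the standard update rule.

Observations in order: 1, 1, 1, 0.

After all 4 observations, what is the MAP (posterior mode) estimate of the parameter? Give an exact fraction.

3/4

obs 1: x=1 → posterior Beta(8, 3)
obs 2: x=1 → posterior Beta(9, 3)
obs 3: x=1 → posterior Beta(10, 3)
obs 4: x=0 → posterior Beta(10, 4)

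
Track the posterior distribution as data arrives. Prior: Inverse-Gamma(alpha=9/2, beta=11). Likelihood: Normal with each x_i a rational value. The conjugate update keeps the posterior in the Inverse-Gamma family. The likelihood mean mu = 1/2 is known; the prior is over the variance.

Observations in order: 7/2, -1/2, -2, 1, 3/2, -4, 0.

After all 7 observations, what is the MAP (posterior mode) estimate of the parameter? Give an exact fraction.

obs 1: x=7/2 → posterior Inverse-Gamma(5, 31/2)
obs 2: x=-1/2 → posterior Inverse-Gamma(11/2, 16)
obs 3: x=-2 → posterior Inverse-Gamma(6, 153/8)
obs 4: x=1 → posterior Inverse-Gamma(13/2, 77/4)
obs 5: x=3/2 → posterior Inverse-Gamma(7, 79/4)
obs 6: x=-4 → posterior Inverse-Gamma(15/2, 239/8)
obs 7: x=0 → posterior Inverse-Gamma(8, 30)

10/3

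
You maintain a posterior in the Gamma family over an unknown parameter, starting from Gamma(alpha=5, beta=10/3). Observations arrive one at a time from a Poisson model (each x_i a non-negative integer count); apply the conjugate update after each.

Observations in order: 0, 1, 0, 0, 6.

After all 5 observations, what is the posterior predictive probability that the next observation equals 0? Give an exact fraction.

59604644775390625/232218265089212416

obs 1: x=0 → posterior Gamma(5, 13/3)
obs 2: x=1 → posterior Gamma(6, 16/3)
obs 3: x=0 → posterior Gamma(6, 19/3)
obs 4: x=0 → posterior Gamma(6, 22/3)
obs 5: x=6 → posterior Gamma(12, 25/3)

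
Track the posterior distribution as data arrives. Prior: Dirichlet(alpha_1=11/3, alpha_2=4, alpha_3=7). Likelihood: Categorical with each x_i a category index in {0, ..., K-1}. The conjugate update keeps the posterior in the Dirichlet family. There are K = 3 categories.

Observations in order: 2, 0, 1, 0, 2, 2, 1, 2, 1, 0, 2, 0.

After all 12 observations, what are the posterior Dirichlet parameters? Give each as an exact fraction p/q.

obs 1: x=2 → posterior Dirichlet(11/3, 4, 8)
obs 2: x=0 → posterior Dirichlet(14/3, 4, 8)
obs 3: x=1 → posterior Dirichlet(14/3, 5, 8)
obs 4: x=0 → posterior Dirichlet(17/3, 5, 8)
obs 5: x=2 → posterior Dirichlet(17/3, 5, 9)
obs 6: x=2 → posterior Dirichlet(17/3, 5, 10)
obs 7: x=1 → posterior Dirichlet(17/3, 6, 10)
obs 8: x=2 → posterior Dirichlet(17/3, 6, 11)
obs 9: x=1 → posterior Dirichlet(17/3, 7, 11)
obs 10: x=0 → posterior Dirichlet(20/3, 7, 11)
obs 11: x=2 → posterior Dirichlet(20/3, 7, 12)
obs 12: x=0 → posterior Dirichlet(23/3, 7, 12)

alpha_1=23/3, alpha_2=7, alpha_3=12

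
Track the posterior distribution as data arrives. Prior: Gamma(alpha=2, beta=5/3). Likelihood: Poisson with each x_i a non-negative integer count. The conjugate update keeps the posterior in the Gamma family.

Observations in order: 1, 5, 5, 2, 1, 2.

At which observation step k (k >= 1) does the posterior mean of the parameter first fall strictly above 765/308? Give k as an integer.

k = 3

obs 1: x=1 → posterior Gamma(3, 8/3)
obs 2: x=5 → posterior Gamma(8, 11/3)
obs 3: x=5 → posterior Gamma(13, 14/3)
obs 4: x=2 → posterior Gamma(15, 17/3)
obs 5: x=1 → posterior Gamma(16, 20/3)
obs 6: x=2 → posterior Gamma(18, 23/3)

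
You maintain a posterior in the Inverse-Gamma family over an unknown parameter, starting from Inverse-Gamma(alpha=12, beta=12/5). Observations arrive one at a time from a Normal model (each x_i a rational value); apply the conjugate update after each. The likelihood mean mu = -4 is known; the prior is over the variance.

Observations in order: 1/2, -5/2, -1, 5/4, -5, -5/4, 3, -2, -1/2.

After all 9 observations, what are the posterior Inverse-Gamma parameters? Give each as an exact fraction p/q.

obs 1: x=1/2 → posterior Inverse-Gamma(25/2, 501/40)
obs 2: x=-5/2 → posterior Inverse-Gamma(13, 273/20)
obs 3: x=-1 → posterior Inverse-Gamma(27/2, 363/20)
obs 4: x=5/4 → posterior Inverse-Gamma(14, 5109/160)
obs 5: x=-5 → posterior Inverse-Gamma(29/2, 5189/160)
obs 6: x=-5/4 → posterior Inverse-Gamma(15, 2897/80)
obs 7: x=3 → posterior Inverse-Gamma(31/2, 4857/80)
obs 8: x=-2 → posterior Inverse-Gamma(16, 5017/80)
obs 9: x=-1/2 → posterior Inverse-Gamma(33/2, 5507/80)

alpha=33/2, beta=5507/80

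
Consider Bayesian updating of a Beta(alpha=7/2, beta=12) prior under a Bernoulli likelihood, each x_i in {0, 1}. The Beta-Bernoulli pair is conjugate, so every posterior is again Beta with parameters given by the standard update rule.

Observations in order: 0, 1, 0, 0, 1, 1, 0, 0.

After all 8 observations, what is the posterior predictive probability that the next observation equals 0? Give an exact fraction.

obs 1: x=0 → posterior Beta(7/2, 13)
obs 2: x=1 → posterior Beta(9/2, 13)
obs 3: x=0 → posterior Beta(9/2, 14)
obs 4: x=0 → posterior Beta(9/2, 15)
obs 5: x=1 → posterior Beta(11/2, 15)
obs 6: x=1 → posterior Beta(13/2, 15)
obs 7: x=0 → posterior Beta(13/2, 16)
obs 8: x=0 → posterior Beta(13/2, 17)

34/47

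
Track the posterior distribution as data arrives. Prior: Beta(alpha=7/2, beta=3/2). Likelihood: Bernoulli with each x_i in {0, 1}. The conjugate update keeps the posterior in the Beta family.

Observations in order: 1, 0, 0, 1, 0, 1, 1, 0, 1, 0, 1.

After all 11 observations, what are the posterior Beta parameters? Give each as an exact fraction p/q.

obs 1: x=1 → posterior Beta(9/2, 3/2)
obs 2: x=0 → posterior Beta(9/2, 5/2)
obs 3: x=0 → posterior Beta(9/2, 7/2)
obs 4: x=1 → posterior Beta(11/2, 7/2)
obs 5: x=0 → posterior Beta(11/2, 9/2)
obs 6: x=1 → posterior Beta(13/2, 9/2)
obs 7: x=1 → posterior Beta(15/2, 9/2)
obs 8: x=0 → posterior Beta(15/2, 11/2)
obs 9: x=1 → posterior Beta(17/2, 11/2)
obs 10: x=0 → posterior Beta(17/2, 13/2)
obs 11: x=1 → posterior Beta(19/2, 13/2)

alpha=19/2, beta=13/2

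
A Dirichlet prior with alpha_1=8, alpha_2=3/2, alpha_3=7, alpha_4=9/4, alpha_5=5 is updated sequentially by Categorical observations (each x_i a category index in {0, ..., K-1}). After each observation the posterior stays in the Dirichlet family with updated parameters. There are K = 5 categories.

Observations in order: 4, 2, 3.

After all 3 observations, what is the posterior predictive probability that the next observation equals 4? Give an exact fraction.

obs 1: x=4 → posterior Dirichlet(8, 3/2, 7, 9/4, 6)
obs 2: x=2 → posterior Dirichlet(8, 3/2, 8, 9/4, 6)
obs 3: x=3 → posterior Dirichlet(8, 3/2, 8, 13/4, 6)

24/107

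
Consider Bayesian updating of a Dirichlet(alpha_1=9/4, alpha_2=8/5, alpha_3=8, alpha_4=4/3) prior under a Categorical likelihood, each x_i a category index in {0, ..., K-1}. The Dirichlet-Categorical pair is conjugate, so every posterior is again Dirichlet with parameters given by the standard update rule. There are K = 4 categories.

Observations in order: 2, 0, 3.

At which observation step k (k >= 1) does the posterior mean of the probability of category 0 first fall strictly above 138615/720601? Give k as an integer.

obs 1: x=2 → posterior Dirichlet(9/4, 8/5, 9, 4/3)
obs 2: x=0 → posterior Dirichlet(13/4, 8/5, 9, 4/3)
obs 3: x=3 → posterior Dirichlet(13/4, 8/5, 9, 7/3)

k = 2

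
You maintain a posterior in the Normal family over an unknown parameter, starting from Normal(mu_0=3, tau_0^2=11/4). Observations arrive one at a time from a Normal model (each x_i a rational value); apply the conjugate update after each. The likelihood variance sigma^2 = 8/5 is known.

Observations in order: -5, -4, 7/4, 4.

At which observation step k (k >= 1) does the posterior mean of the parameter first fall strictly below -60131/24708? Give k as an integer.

obs 1: x=-5 → posterior Normal(-179/87, 88/87)
obs 2: x=-4 → posterior Normal(-399/142, 44/71)
obs 3: x=7/4 → posterior Normal(-1211/788, 88/197)
obs 4: x=4 → posterior Normal(-331/1008, 22/63)

k = 2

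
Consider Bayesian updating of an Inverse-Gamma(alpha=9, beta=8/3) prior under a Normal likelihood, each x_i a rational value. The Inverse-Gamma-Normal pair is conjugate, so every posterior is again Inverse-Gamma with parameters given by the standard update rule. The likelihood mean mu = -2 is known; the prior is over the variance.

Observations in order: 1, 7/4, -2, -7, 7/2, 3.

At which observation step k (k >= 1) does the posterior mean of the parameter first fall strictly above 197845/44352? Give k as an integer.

k = 6

obs 1: x=1 → posterior Inverse-Gamma(19/2, 43/6)
obs 2: x=7/4 → posterior Inverse-Gamma(10, 1363/96)
obs 3: x=-2 → posterior Inverse-Gamma(21/2, 1363/96)
obs 4: x=-7 → posterior Inverse-Gamma(11, 2563/96)
obs 5: x=7/2 → posterior Inverse-Gamma(23/2, 4015/96)
obs 6: x=3 → posterior Inverse-Gamma(12, 5215/96)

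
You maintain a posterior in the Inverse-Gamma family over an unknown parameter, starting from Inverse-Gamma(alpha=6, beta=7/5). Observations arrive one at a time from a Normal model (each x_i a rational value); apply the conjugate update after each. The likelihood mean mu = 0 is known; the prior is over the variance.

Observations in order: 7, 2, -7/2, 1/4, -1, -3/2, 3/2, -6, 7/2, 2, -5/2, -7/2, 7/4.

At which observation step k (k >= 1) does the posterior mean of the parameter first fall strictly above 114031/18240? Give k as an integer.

obs 1: x=7 → posterior Inverse-Gamma(13/2, 259/10)
obs 2: x=2 → posterior Inverse-Gamma(7, 279/10)
obs 3: x=-7/2 → posterior Inverse-Gamma(15/2, 1361/40)
obs 4: x=1/4 → posterior Inverse-Gamma(8, 5449/160)
obs 5: x=-1 → posterior Inverse-Gamma(17/2, 5529/160)
obs 6: x=-3/2 → posterior Inverse-Gamma(9, 5709/160)
obs 7: x=3/2 → posterior Inverse-Gamma(19/2, 5889/160)
obs 8: x=-6 → posterior Inverse-Gamma(10, 8769/160)
obs 9: x=7/2 → posterior Inverse-Gamma(21/2, 9749/160)
obs 10: x=2 → posterior Inverse-Gamma(11, 10069/160)
obs 11: x=-5/2 → posterior Inverse-Gamma(23/2, 10569/160)
obs 12: x=-7/2 → posterior Inverse-Gamma(12, 11549/160)
obs 13: x=7/4 → posterior Inverse-Gamma(25/2, 5897/80)

k = 9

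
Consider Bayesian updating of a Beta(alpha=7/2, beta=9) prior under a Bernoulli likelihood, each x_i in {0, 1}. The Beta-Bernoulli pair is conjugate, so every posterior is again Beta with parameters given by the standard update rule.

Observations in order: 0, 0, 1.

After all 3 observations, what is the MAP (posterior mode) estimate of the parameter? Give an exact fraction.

obs 1: x=0 → posterior Beta(7/2, 10)
obs 2: x=0 → posterior Beta(7/2, 11)
obs 3: x=1 → posterior Beta(9/2, 11)

7/27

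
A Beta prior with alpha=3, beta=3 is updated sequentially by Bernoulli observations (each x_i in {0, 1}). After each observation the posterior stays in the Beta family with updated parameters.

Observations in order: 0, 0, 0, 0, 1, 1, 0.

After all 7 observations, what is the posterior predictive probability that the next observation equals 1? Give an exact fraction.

obs 1: x=0 → posterior Beta(3, 4)
obs 2: x=0 → posterior Beta(3, 5)
obs 3: x=0 → posterior Beta(3, 6)
obs 4: x=0 → posterior Beta(3, 7)
obs 5: x=1 → posterior Beta(4, 7)
obs 6: x=1 → posterior Beta(5, 7)
obs 7: x=0 → posterior Beta(5, 8)

5/13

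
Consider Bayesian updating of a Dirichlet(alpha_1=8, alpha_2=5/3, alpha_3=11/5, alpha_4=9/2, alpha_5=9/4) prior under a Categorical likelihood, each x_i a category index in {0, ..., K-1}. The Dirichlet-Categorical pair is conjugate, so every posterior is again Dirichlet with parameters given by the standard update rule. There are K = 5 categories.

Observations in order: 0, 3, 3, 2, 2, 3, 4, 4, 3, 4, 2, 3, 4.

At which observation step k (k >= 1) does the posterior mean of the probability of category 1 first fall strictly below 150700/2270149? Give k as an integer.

obs 1: x=0 → posterior Dirichlet(9, 5/3, 11/5, 9/2, 9/4)
obs 2: x=3 → posterior Dirichlet(9, 5/3, 11/5, 11/2, 9/4)
obs 3: x=3 → posterior Dirichlet(9, 5/3, 11/5, 13/2, 9/4)
obs 4: x=2 → posterior Dirichlet(9, 5/3, 16/5, 13/2, 9/4)
obs 5: x=2 → posterior Dirichlet(9, 5/3, 21/5, 13/2, 9/4)
obs 6: x=3 → posterior Dirichlet(9, 5/3, 21/5, 15/2, 9/4)
obs 7: x=4 → posterior Dirichlet(9, 5/3, 21/5, 15/2, 13/4)
obs 8: x=4 → posterior Dirichlet(9, 5/3, 21/5, 15/2, 17/4)
obs 9: x=3 → posterior Dirichlet(9, 5/3, 21/5, 17/2, 17/4)
obs 10: x=4 → posterior Dirichlet(9, 5/3, 21/5, 17/2, 21/4)
obs 11: x=2 → posterior Dirichlet(9, 5/3, 26/5, 17/2, 21/4)
obs 12: x=3 → posterior Dirichlet(9, 5/3, 26/5, 19/2, 21/4)
obs 13: x=4 → posterior Dirichlet(9, 5/3, 26/5, 19/2, 25/4)

k = 7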